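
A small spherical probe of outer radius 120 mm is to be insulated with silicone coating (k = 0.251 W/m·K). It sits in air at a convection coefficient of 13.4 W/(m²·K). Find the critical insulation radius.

r_cr ≈ 37.5 mm

For a sphere r_cr = 2k/h = 2×0.251/13.4
r_cr = 37.5 mm; since the bare radius (120 mm) is above r_cr, any added insulation will reduce heat loss.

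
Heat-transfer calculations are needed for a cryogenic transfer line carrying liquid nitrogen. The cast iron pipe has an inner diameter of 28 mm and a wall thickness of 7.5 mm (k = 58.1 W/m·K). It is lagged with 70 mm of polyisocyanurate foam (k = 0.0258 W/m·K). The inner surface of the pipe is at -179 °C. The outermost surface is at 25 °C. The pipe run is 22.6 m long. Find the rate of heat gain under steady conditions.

Treating each annulus and film as a series resistance:
R_cast iron pipe wall = ln(21.5/14)/(2π×58.1×22.6) = 5.2×10^-5 K/W
R_polyisocyanurate foam = ln(91.5/21.5)/(2π×0.0258×22.6) = 0.3953 K/W
R_total = 0.3954 K/W
Q = ΔT/R_total = 204/0.3954

Q ≈ 516 W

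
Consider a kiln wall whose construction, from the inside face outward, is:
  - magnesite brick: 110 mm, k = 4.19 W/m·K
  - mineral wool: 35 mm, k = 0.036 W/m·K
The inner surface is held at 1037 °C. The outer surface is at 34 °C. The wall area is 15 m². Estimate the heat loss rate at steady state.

Q ≈ 15100 W

Model the wall as resistances in series:
R_magnesite brick = L/(kA) = 0.11/(4.19×15) = 0.00175 K/W
R_mineral wool = L/(kA) = 0.035/(0.036×15) = 0.06481 K/W
R_total = 0.06657 K/W
Q = ΔT / R_total = 1003 / 0.06657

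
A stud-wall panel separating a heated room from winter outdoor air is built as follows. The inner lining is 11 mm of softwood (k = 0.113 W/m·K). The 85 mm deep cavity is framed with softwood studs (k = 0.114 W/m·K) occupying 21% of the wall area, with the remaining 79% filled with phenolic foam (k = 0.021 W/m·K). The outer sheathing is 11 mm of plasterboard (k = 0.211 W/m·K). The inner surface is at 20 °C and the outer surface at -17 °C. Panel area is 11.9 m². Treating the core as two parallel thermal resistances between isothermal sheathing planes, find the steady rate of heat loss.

Sheathing layers in series; stud and cavity paths in parallel between them.
R_inner = 0.011/(0.113×11.9) = 0.00818 K/W
R_stud  = 0.085/(0.114×0.21×11.9) = 0.2984 K/W
R_cav   = 0.085/(0.021×0.79×11.9) = 0.4306 K/W
1/R_core = 1/R_stud + 1/R_cav → R_core = 0.1762 K/W
R_outer = 0.011/(0.211×11.9) = 0.004381 K/W
R_total = 0.1888 K/W
Q = ΔT/R_total = 37/0.1888

Q ≈ 196 W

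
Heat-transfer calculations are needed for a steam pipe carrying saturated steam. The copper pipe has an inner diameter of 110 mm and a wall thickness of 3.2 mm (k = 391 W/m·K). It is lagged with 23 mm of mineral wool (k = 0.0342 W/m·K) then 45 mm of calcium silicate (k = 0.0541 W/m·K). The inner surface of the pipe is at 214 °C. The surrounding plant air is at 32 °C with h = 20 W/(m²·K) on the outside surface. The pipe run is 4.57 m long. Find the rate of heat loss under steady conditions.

Per-layer cylindrical resistances, series-summed:
R_copper pipe wall = ln(58.2/55)/(2π×391×4.57) = 5.037×10^-6 K/W
R_mineral wool = ln(81.2/58.2)/(2π×0.0342×4.57) = 0.3391 K/W
R_calcium silicate = ln(126.2/81.2)/(2π×0.0541×4.57) = 0.2839 K/W
R_outer film = 1/(h_o·2πr_oL) = 1/(20×2π×0.1262×4.57) = 0.0138 K/W
R_total = 0.6368 K/W
Q = ΔT/R_total = 182/0.6368

Q ≈ 286 W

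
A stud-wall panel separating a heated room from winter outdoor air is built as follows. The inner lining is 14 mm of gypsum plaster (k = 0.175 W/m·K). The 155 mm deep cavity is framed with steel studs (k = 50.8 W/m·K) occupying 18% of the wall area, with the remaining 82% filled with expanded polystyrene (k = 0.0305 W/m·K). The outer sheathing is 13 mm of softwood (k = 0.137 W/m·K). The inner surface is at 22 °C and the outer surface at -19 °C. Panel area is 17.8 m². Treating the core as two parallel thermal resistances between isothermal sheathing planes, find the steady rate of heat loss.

Q ≈ 3810 W

Sheathing layers in series; stud and cavity paths in parallel between them.
R_inner = 0.014/(0.175×17.8) = 0.004494 K/W
R_stud  = 0.155/(50.8×0.18×17.8) = 9.523×10^-4 K/W
R_cav   = 0.155/(0.0305×0.82×17.8) = 0.3482 K/W
1/R_core = 1/R_stud + 1/R_cav → R_core = 9.497×10^-4 K/W
R_outer = 0.013/(0.137×17.8) = 0.005331 K/W
R_total = 0.01078 K/W
Q = ΔT/R_total = 41/0.01078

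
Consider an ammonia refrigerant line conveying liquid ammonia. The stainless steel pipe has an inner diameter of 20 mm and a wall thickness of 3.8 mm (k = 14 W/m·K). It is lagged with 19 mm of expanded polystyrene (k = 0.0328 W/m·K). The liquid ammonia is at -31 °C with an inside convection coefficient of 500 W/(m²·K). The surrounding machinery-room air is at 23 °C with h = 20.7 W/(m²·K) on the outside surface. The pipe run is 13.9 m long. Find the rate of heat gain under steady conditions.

Q ≈ 168 W

Treating each annulus and film as a series resistance:
R_inner film = 1/(h_i·2πr₁L) = 1/(500×2π×0.01×13.9) = 0.00229 K/W
R_stainless steel pipe wall = ln(13.8/10)/(2π×14×13.9) = 2.634×10^-4 K/W
R_expanded polystyrene = ln(32.8/13.8)/(2π×0.0328×13.9) = 0.3022 K/W
R_outer film = 1/(h_o·2πr_oL) = 1/(20.7×2π×0.0328×13.9) = 0.01686 K/W
R_total = 0.3216 K/W
Q = ΔT/R_total = 54/0.3216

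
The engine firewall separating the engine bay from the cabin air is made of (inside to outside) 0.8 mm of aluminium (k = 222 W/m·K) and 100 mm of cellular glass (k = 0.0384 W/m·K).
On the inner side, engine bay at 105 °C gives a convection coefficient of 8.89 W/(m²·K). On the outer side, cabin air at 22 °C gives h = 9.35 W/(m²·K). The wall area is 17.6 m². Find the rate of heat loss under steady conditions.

Q ≈ 517 W

Thermal resistances in series:
R_inner film = 1/(h_i·A) = 1/(8.89×17.6) = 0.006391 K/W
R_aluminium = L/(kA) = 0.0008/(222×17.6) = 2.048×10^-7 K/W
R_cellular glass = L/(kA) = 0.1/(0.0384×17.6) = 0.148 K/W
R_outer film = 1/(h_o·A) = 1/(9.35×17.6) = 0.006077 K/W
R_total = 0.1604 K/W
Q = ΔT / R_total = 83 / 0.1604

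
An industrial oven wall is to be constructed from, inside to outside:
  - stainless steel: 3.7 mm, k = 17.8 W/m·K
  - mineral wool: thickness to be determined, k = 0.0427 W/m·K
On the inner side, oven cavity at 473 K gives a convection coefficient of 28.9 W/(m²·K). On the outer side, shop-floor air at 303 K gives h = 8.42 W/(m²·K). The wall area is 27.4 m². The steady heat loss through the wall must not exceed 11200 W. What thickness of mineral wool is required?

Treating each layer as a thermal resistance in series:
R_inner film = 1/(h_i·A) = 1/(28.9×27.4) = 0.001263 K/W
R_stainless steel = L/(kA) = 0.0037/(17.8×27.4) = 7.586×10^-6 K/W
R_outer film = 1/(h_o·A) = 1/(8.42×27.4) = 0.004334 K/W
Sum of the known resistances R_other = 0.005605 K/W
Required total resistance R_tot = ΔT/Q_allow = 170/11200 = 0.01518 K/W
R_mineral wool = R_tot − R_other = 0.009574 K/W
L = R·k·A = 0.009574×0.0427×27.4

L ≈ 11.2 mm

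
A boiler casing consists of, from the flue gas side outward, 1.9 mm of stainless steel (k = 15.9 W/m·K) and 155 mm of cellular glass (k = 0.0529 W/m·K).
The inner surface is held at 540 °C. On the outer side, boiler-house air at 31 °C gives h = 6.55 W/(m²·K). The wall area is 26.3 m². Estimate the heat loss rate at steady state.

Q ≈ 4340 W

Model the wall as resistances in series:
R_stainless steel = L/(kA) = 0.0019/(15.9×26.3) = 4.544×10^-6 K/W
R_cellular glass = L/(kA) = 0.155/(0.0529×26.3) = 0.1114 K/W
R_outer film = 1/(h_o·A) = 1/(6.55×26.3) = 0.005805 K/W
R_total = 0.1172 K/W
Q = ΔT / R_total = 509 / 0.1172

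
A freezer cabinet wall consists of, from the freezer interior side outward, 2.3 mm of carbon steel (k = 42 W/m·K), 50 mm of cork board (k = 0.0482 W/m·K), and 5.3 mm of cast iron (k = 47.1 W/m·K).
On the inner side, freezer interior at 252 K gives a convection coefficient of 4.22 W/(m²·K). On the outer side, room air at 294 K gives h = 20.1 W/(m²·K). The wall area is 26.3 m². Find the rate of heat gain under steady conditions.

Series thermal resistances:
R_inner film = 1/(h_i·A) = 1/(4.22×26.3) = 0.00901 K/W
R_carbon steel = L/(kA) = 0.0023/(42×26.3) = 2.082×10^-6 K/W
R_cork board = L/(kA) = 0.05/(0.0482×26.3) = 0.03944 K/W
R_cast iron = L/(kA) = 0.0053/(47.1×26.3) = 4.279×10^-6 K/W
R_outer film = 1/(h_o·A) = 1/(20.1×26.3) = 0.001892 K/W
R_total = 0.05035 K/W
Q = ΔT / R_total = 42 / 0.05035

Q ≈ 834 W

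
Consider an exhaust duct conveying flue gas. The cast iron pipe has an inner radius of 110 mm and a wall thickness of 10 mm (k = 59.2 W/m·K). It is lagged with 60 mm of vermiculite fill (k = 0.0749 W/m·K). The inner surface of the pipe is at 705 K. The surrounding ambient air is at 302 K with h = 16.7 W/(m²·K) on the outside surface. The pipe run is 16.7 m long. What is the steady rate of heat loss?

Q ≈ 7360 W

Per-layer cylindrical resistances, series-summed:
R_cast iron pipe wall = ln(120/110)/(2π×59.2×16.7) = 1.401×10^-5 K/W
R_vermiculite fill = ln(180/120)/(2π×0.0749×16.7) = 0.05159 K/W
R_outer film = 1/(h_o·2πr_oL) = 1/(16.7×2π×0.18×16.7) = 0.00317 K/W
R_total = 0.05478 K/W
Q = ΔT/R_total = 403/0.05478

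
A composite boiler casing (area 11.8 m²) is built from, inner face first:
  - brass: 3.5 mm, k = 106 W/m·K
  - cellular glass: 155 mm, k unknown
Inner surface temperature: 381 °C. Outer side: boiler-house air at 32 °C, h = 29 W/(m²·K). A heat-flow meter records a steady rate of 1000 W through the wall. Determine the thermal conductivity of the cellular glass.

Using the resistance-network approach (series):
R_brass = L/(kA) = 0.0035/(106×11.8) = 2.798×10^-6 K/W
R_outer film = 1/(h_o·A) = 1/(29×11.8) = 0.002922 K/W
Sum of known resistances R_other = 0.002925 K/W
Total R = ΔT/Q = 349/1000 = 0.349 K/W
R_cellular glass = R_total − R_other = 0.3461 K/W
k = L/(R·A) = 0.155/(0.3461×11.8)

k ≈ 0.038 W/(m·K)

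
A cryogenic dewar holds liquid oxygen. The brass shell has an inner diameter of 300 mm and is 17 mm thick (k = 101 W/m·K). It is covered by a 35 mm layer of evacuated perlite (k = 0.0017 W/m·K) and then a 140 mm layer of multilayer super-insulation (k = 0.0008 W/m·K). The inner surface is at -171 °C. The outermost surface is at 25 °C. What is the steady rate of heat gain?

Spherical conduction: R = (1/r_in − 1/r_out)/(4πk) per layer; series-sum.
R_brass shell = (1/0.15 − 1/0.167)/(4π×101) = 5.347×10^-4 K/W
R_evacuated perlite = (1/0.167 − 1/0.202)/(4π×0.0017) = 48.57 K/W
R_multilayer super-insulation = (1/0.202 − 1/0.342)/(4π×0.0008) = 201.6 K/W
R_total = 250.1 K/W
Q = ΔT/R_total = 196/250.1

Q ≈ 0.784 W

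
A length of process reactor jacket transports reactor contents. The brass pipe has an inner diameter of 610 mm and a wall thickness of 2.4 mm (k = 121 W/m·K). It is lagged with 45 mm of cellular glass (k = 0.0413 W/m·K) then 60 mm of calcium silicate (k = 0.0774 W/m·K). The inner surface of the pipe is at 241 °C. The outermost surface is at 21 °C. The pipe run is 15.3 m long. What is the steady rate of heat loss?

Radial resistances (cylindrical: R_cond = ln(r_o/r_i)/(2πkL), R_conv = 1/(h·2πrL)):
R_brass pipe wall = ln(307.4/305)/(2π×121×15.3) = 6.738×10^-7 K/W
R_cellular glass = ln(352.4/307.4)/(2π×0.0413×15.3) = 0.03441 K/W
R_calcium silicate = ln(412.4/352.4)/(2π×0.0774×15.3) = 0.02113 K/W
R_total = 0.05554 K/W
Q = ΔT/R_total = 220/0.05554

Q ≈ 3960 W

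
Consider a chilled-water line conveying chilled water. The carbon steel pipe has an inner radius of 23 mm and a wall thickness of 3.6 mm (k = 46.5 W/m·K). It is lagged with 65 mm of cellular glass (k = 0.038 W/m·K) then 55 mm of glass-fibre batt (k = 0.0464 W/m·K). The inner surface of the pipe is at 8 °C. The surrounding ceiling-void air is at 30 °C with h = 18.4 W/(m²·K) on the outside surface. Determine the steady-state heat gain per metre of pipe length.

Per-layer cylindrical resistances, series-summed:
R_carbon steel pipe wall = ln(26.6/23)/(2π×46.5×1) = 4.977×10^-4 K/W
R_cellular glass = ln(91.6/26.6)/(2π×0.038×1) = 5.179 K/W
R_glass-fibre batt = ln(146.6/91.6)/(2π×0.0464×1) = 1.613 K/W
R_outer film = 1/(h_o·2πr_oL) = 1/(18.4×2π×0.1466×1) = 0.059 K/W
R_total = 6.851 K/W
Q = ΔT/R_total = 22/6.851

q′ ≈ 3.21 W/m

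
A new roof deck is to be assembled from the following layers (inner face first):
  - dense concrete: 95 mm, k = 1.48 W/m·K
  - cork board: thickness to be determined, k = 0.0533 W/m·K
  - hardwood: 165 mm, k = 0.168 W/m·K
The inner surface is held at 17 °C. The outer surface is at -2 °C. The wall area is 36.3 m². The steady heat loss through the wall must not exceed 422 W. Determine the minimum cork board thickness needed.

Using the resistance-network approach (series):
R_dense concrete = L/(kA) = 0.095/(1.48×36.3) = 0.001768 K/W
R_hardwood = L/(kA) = 0.165/(0.168×36.3) = 0.02706 K/W
Sum of the known resistances R_other = 0.02882 K/W
Required total resistance R_tot = ΔT/Q_allow = 19/422 = 0.04502 K/W
R_cork board = R_tot − R_other = 0.0162 K/W
L = R·k·A = 0.0162×0.0533×36.3

L ≈ 31.3 mm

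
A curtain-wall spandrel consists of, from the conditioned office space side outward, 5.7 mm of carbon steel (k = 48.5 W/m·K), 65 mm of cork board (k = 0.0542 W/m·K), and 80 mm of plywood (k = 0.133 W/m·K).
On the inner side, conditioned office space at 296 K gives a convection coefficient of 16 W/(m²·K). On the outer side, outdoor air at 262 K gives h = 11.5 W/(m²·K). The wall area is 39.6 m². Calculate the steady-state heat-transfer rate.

Thermal resistances in series:
R_inner film = 1/(h_i·A) = 1/(16×39.6) = 0.001578 K/W
R_carbon steel = L/(kA) = 0.0057/(48.5×39.6) = 2.968×10^-6 K/W
R_cork board = L/(kA) = 0.065/(0.0542×39.6) = 0.03028 K/W
R_plywood = L/(kA) = 0.08/(0.133×39.6) = 0.01519 K/W
R_outer film = 1/(h_o·A) = 1/(11.5×39.6) = 0.002196 K/W
R_total = 0.04925 K/W
Q = ΔT / R_total = 34 / 0.04925

Q ≈ 690 W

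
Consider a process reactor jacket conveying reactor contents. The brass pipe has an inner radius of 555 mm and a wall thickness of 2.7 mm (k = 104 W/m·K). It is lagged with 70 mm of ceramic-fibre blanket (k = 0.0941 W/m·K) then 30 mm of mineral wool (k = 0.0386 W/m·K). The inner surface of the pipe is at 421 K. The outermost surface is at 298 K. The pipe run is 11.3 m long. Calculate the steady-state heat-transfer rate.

Q ≈ 3540 W

Cylindrical conduction, so R = ln(r₂/r₁)/(2πkL) per layer, in series:
R_brass pipe wall = ln(557.7/555)/(2π×104×11.3) = 6.572×10^-7 K/W
R_ceramic-fibre blanket = ln(627.7/557.7)/(2π×0.0941×11.3) = 0.0177 K/W
R_mineral wool = ln(657.7/627.7)/(2π×0.0386×11.3) = 0.01704 K/W
R_total = 0.03473 K/W
Q = ΔT/R_total = 123/0.03473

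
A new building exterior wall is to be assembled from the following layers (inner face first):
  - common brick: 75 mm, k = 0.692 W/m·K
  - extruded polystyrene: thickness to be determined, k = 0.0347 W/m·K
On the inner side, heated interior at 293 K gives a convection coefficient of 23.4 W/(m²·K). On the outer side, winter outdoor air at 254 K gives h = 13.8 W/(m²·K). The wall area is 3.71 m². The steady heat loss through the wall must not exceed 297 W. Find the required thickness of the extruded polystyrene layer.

Treating each layer as a thermal resistance in series:
R_inner film = 1/(h_i·A) = 1/(23.4×3.71) = 0.01152 K/W
R_common brick = L/(kA) = 0.075/(0.692×3.71) = 0.02921 K/W
R_outer film = 1/(h_o·A) = 1/(13.8×3.71) = 0.01953 K/W
Sum of the known resistances R_other = 0.06026 K/W
Required total resistance R_tot = ΔT/Q_allow = 39/297 = 0.1313 K/W
R_extruded polystyrene = R_tot − R_other = 0.07105 K/W
L = R·k·A = 0.07105×0.0347×3.71

L ≈ 9.15 mm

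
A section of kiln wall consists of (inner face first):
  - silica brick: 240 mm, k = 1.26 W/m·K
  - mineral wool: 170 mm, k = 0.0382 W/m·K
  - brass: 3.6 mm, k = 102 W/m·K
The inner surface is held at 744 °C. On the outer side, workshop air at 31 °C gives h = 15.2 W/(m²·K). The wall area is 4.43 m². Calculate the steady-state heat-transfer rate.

Series thermal resistances:
R_silica brick = L/(kA) = 0.24/(1.26×4.43) = 0.043 K/W
R_mineral wool = L/(kA) = 0.17/(0.0382×4.43) = 1.005 K/W
R_brass = L/(kA) = 0.0036/(102×4.43) = 7.967×10^-6 K/W
R_outer film = 1/(h_o·A) = 1/(15.2×4.43) = 0.01485 K/W
R_total = 1.062 K/W
Q = ΔT / R_total = 713 / 1.062

Q ≈ 671 W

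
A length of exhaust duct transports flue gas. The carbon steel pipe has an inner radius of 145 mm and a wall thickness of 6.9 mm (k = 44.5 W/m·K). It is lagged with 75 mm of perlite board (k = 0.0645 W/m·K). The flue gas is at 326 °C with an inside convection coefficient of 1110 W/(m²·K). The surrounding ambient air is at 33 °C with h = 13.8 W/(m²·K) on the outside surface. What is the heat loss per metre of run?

Radial resistances (cylindrical: R_cond = ln(r_o/r_i)/(2πkL), R_conv = 1/(h·2πrL)):
R_inner film = 1/(h_i·2πr₁L) = 1/(1110×2π×0.145×1) = 9.888×10^-4 K/W
R_carbon steel pipe wall = ln(151.9/145)/(2π×44.5×1) = 1.663×10^-4 K/W
R_perlite board = ln(226.9/151.9)/(2π×0.0645×1) = 0.9902 K/W
R_outer film = 1/(h_o·2πr_oL) = 1/(13.8×2π×0.2269×1) = 0.05083 K/W
R_total = 1.042 K/W
Q = ΔT/R_total = 293/1.042

q′ ≈ 281 W/m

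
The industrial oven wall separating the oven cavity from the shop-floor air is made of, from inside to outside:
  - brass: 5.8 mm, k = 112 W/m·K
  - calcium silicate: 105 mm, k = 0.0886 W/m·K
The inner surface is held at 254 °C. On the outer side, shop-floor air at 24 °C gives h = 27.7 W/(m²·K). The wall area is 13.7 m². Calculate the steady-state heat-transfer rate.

Q ≈ 2580 W

Model the wall as resistances in series:
R_brass = L/(kA) = 0.0058/(112×13.7) = 3.78×10^-6 K/W
R_calcium silicate = L/(kA) = 0.105/(0.0886×13.7) = 0.0865 K/W
R_outer film = 1/(h_o·A) = 1/(27.7×13.7) = 0.002635 K/W
R_total = 0.08914 K/W
Q = ΔT / R_total = 230 / 0.08914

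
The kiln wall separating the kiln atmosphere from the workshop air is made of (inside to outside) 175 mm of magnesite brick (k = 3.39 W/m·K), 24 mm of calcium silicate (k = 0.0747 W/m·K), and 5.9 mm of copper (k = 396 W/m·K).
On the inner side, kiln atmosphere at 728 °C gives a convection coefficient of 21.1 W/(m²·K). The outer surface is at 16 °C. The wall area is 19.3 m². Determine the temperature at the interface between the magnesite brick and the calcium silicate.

T ≈ 560 °C

Model the wall as resistances in series:
R_inner film = 1/(h_i·A) = 1/(21.1×19.3) = 0.002456 K/W
R_magnesite brick = L/(kA) = 0.175/(3.39×19.3) = 0.002675 K/W
R_calcium silicate = L/(kA) = 0.024/(0.0747×19.3) = 0.01665 K/W
R_copper = L/(kA) = 0.0059/(396×19.3) = 7.72×10^-7 K/W
R_total = 0.02178 K/W;  Q = ΔT/R_total = 712/0.02178 = 32690 W
T_interface = T_inner − Q·ΣR(inner→interface) = 728 − 32700×0.00513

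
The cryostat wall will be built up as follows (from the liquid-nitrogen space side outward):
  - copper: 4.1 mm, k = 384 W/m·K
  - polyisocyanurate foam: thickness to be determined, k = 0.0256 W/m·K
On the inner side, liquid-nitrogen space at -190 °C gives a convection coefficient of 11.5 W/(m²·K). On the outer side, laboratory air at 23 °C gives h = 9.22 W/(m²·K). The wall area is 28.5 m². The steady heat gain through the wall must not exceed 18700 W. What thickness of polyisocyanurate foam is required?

L ≈ 3.31 mm

Treating each layer as a thermal resistance in series:
R_inner film = 1/(h_i·A) = 1/(11.5×28.5) = 0.003051 K/W
R_copper = L/(kA) = 0.0041/(384×28.5) = 3.746×10^-7 K/W
R_outer film = 1/(h_o·A) = 1/(9.22×28.5) = 0.003806 K/W
Sum of the known resistances R_other = 0.006857 K/W
Required total resistance R_tot = ΔT/Q_allow = 213/18700 = 0.01139 K/W
R_polyisocyanurate foam = R_tot − R_other = 0.004533 K/W
L = R·k·A = 0.004533×0.0256×28.5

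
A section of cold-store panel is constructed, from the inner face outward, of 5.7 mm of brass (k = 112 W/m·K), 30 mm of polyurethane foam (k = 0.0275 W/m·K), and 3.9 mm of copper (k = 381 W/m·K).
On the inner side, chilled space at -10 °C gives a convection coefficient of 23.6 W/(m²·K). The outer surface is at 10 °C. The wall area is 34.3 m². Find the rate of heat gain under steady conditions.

Thermal resistances in series:
R_inner film = 1/(h_i·A) = 1/(23.6×34.3) = 0.001235 K/W
R_brass = L/(kA) = 0.0057/(112×34.3) = 1.484×10^-6 K/W
R_polyurethane foam = L/(kA) = 0.03/(0.0275×34.3) = 0.0318 K/W
R_copper = L/(kA) = 0.0039/(381×34.3) = 2.984×10^-7 K/W
R_total = 0.03304 K/W
Q = ΔT / R_total = 20 / 0.03304

Q ≈ 605 W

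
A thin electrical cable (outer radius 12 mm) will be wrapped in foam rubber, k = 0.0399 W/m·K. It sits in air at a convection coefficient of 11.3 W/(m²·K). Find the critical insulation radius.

r_cr ≈ 3.53 mm

For a cylinder r_cr = k/h = 0.0399/11.3
r_cr = 3.53 mm; since the bare radius (12 mm) is above r_cr, any added insulation will reduce heat loss.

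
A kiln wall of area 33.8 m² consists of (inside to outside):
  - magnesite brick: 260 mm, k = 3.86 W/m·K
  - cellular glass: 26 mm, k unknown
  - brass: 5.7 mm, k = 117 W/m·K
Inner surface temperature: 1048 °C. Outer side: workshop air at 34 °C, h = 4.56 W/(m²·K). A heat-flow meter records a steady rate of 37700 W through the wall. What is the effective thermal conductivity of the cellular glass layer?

Model the wall as resistances in series:
R_magnesite brick = L/(kA) = 0.26/(3.86×33.8) = 0.001993 K/W
R_brass = L/(kA) = 0.0057/(117×33.8) = 1.441×10^-6 K/W
R_outer film = 1/(h_o·A) = 1/(4.56×33.8) = 0.006488 K/W
Sum of known resistances R_other = 0.008482 K/W
Total R = ΔT/Q = 1014/37700 = 0.0269 K/W
R_cellular glass = R_total − R_other = 0.01841 K/W
k = L/(R·A) = 0.026/(0.01841×33.8)

k ≈ 0.0418 W/(m·K)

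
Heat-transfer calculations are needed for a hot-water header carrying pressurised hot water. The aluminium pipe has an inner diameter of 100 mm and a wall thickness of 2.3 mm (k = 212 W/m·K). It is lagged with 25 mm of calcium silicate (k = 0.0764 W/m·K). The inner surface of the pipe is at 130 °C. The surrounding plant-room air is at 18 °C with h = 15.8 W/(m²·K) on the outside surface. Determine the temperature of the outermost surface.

Per-layer cylindrical resistances, series-summed:
R_aluminium pipe wall = ln(52.3/50)/(2π×212×1) = 3.376×10^-5 K/W
R_calcium silicate = ln(77.3/52.3)/(2π×0.0764×1) = 0.8139 K/W
R_outer film = 1/(h_o·2πr_oL) = 1/(15.8×2π×0.0773×1) = 0.1303 K/W
R_total = 0.9442 K/W
Q = ΔT/R_total = 112/0.9442
Q = 119 W/m
T_interface = T_inner − Q·ΣR(inner→interface) = 130 − 119×0.8139

T ≈ 33.5 °C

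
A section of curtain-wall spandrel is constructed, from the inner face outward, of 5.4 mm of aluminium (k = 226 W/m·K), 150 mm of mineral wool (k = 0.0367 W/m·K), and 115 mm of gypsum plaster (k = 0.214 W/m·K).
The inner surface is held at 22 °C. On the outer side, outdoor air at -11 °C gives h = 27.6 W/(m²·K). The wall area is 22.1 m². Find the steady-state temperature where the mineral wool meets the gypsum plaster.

Using the resistance-network approach (series):
R_aluminium = L/(kA) = 0.0054/(226×22.1) = 1.081×10^-6 K/W
R_mineral wool = L/(kA) = 0.15/(0.0367×22.1) = 0.1849 K/W
R_gypsum plaster = L/(kA) = 0.115/(0.214×22.1) = 0.02432 K/W
R_outer film = 1/(h_o·A) = 1/(27.6×22.1) = 0.001639 K/W
R_total = 0.2109 K/W;  Q = ΔT/R_total = 33/0.2109 = 156.5 W
T_interface = T_inner − Q·ΣR(inner→interface) = 22 − 156×0.1849

T ≈ -6.94 °C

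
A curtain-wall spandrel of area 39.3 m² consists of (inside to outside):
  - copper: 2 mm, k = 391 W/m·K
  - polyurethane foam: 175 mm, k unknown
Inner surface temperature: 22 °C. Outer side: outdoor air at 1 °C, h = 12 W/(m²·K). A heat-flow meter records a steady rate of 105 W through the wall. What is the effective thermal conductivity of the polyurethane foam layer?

Treating each layer as a thermal resistance in series:
R_copper = L/(kA) = 0.002/(391×39.3) = 1.302×10^-7 K/W
R_outer film = 1/(h_o·A) = 1/(12×39.3) = 0.00212 K/W
Sum of known resistances R_other = 0.002121 K/W
Total R = ΔT/Q = 21/105 = 0.2 K/W
R_polyurethane foam = R_total − R_other = 0.1979 K/W
k = L/(R·A) = 0.175/(0.1979×39.3)

k ≈ 0.0225 W/(m·K)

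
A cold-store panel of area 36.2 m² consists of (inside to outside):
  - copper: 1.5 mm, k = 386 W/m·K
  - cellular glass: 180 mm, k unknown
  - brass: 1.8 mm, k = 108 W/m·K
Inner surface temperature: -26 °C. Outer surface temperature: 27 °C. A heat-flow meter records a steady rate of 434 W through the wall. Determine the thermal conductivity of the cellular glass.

Treating each layer as a thermal resistance in series:
R_copper = L/(kA) = 0.0015/(386×36.2) = 1.073×10^-7 K/W
R_brass = L/(kA) = 0.0018/(108×36.2) = 4.604×10^-7 K/W
Sum of known resistances R_other = 5.678×10^-7 K/W
Total R = ΔT/Q = 53/434 = 0.1221 K/W
R_cellular glass = R_total − R_other = 0.1221 K/W
k = L/(R·A) = 0.18/(0.1221×36.2)

k ≈ 0.0407 W/(m·K)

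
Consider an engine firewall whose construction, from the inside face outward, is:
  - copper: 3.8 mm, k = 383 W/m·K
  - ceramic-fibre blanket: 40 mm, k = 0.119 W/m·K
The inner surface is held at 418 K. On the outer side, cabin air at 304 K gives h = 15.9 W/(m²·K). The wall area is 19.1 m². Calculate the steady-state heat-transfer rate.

Q ≈ 5460 W

Using the resistance-network approach (series):
R_copper = L/(kA) = 0.0038/(383×19.1) = 5.195×10^-7 K/W
R_ceramic-fibre blanket = L/(kA) = 0.04/(0.119×19.1) = 0.0176 K/W
R_outer film = 1/(h_o·A) = 1/(15.9×19.1) = 0.003293 K/W
R_total = 0.02089 K/W
Q = ΔT / R_total = 114 / 0.02089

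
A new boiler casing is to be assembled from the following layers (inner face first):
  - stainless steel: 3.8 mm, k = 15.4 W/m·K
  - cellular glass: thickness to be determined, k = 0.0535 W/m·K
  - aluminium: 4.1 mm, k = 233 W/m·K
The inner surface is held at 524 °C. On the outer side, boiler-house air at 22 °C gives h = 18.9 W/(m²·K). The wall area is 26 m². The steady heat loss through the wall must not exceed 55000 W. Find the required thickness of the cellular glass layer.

Series thermal resistances:
R_stainless steel = L/(kA) = 0.0038/(15.4×26) = 9.491×10^-6 K/W
R_aluminium = L/(kA) = 0.0041/(233×26) = 6.768×10^-7 K/W
R_outer film = 1/(h_o·A) = 1/(18.9×26) = 0.002035 K/W
Sum of the known resistances R_other = 0.002045 K/W
Required total resistance R_tot = ΔT/Q_allow = 502/55000 = 0.009127 K/W
R_cellular glass = R_tot − R_other = 0.007082 K/W
L = R·k·A = 0.007082×0.0535×26

L ≈ 9.85 mm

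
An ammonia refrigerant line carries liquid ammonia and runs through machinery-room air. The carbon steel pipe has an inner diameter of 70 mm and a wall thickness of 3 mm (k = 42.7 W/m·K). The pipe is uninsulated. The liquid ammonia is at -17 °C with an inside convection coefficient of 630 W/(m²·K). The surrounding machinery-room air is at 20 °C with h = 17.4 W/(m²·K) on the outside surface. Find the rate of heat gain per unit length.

q′ ≈ 149 W/m

For a radial system each layer contributes R = ln(r_out/r_in)/(2πkL); films add R = 1/(hA).
R_inner film = 1/(h_i·2πr₁L) = 1/(630×2π×0.035×1) = 0.007218 K/W
R_carbon steel pipe wall = ln(38/35)/(2π×42.7×1) = 3.065×10^-4 K/W
R_outer film = 1/(h_o·2πr_oL) = 1/(17.4×2π×0.038×1) = 0.2407 K/W
R_total = 0.2482 K/W
Q = ΔT/R_total = 37/0.2482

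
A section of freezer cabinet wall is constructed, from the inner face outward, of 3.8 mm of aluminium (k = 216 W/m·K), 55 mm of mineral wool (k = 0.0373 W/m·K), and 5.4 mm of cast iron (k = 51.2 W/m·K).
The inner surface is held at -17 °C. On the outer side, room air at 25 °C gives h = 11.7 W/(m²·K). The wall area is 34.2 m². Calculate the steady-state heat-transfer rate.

Series thermal resistances:
R_aluminium = L/(kA) = 0.0038/(216×34.2) = 5.144×10^-7 K/W
R_mineral wool = L/(kA) = 0.055/(0.0373×34.2) = 0.04311 K/W
R_cast iron = L/(kA) = 0.0054/(51.2×34.2) = 3.084×10^-6 K/W
R_outer film = 1/(h_o·A) = 1/(11.7×34.2) = 0.002499 K/W
R_total = 0.04562 K/W
Q = ΔT / R_total = 42 / 0.04562

Q ≈ 921 W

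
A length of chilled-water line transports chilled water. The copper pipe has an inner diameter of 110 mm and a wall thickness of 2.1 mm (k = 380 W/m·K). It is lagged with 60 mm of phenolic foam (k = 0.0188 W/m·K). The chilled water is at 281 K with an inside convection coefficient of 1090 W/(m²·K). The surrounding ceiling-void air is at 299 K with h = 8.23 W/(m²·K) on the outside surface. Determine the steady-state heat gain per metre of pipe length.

Cylindrical conduction, so R = ln(r₂/r₁)/(2πkL) per layer, in series:
R_inner film = 1/(h_i·2πr₁L) = 1/(1090×2π×0.055×1) = 0.002655 K/W
R_copper pipe wall = ln(57.1/55)/(2π×380×1) = 1.569×10^-5 K/W
R_phenolic foam = ln(117.1/57.1)/(2π×0.0188×1) = 6.08 K/W
R_outer film = 1/(h_o·2πr_oL) = 1/(8.23×2π×0.1171×1) = 0.1651 K/W
R_total = 6.248 K/W
Q = ΔT/R_total = 18/6.248

q′ ≈ 2.88 W/m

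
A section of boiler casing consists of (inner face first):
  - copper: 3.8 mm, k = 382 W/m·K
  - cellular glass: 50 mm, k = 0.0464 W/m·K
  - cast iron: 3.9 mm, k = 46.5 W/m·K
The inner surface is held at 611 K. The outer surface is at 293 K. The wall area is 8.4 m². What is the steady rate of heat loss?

Q ≈ 2480 W

Thermal resistances in series:
R_copper = L/(kA) = 0.0038/(382×8.4) = 1.184×10^-6 K/W
R_cellular glass = L/(kA) = 0.05/(0.0464×8.4) = 0.1283 K/W
R_cast iron = L/(kA) = 0.0039/(46.5×8.4) = 9.985×10^-6 K/W
R_total = 0.1283 K/W
Q = ΔT / R_total = 318 / 0.1283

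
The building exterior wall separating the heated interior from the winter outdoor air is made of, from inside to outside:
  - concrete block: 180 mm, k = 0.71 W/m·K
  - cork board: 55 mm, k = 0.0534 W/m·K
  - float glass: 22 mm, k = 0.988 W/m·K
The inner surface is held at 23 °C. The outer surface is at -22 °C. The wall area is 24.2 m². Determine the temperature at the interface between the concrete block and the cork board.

Thermal resistances in series:
R_concrete block = L/(kA) = 0.18/(0.71×24.2) = 0.01048 K/W
R_cork board = L/(kA) = 0.055/(0.0534×24.2) = 0.04256 K/W
R_float glass = L/(kA) = 0.022/(0.988×24.2) = 9.201×10^-4 K/W
R_total = 0.05396 K/W;  Q = ΔT/R_total = 45/0.05396 = 834 W
T_interface = T_inner − Q·ΣR(inner→interface) = 23 − 834×0.01048

T ≈ 14.3 °C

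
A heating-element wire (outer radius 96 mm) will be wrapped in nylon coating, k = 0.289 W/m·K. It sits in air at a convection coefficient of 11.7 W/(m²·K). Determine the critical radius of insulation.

For a cylinder r_cr = k/h = 0.289/11.7
r_cr = 24.7 mm; since the bare radius (96 mm) is above r_cr, any added insulation will reduce heat loss.

r_cr ≈ 24.7 mm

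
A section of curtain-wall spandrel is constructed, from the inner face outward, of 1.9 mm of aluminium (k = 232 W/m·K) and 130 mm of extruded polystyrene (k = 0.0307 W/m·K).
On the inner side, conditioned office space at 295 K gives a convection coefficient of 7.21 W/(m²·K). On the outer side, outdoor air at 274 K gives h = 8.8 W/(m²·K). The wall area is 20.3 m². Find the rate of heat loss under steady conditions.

Treating each layer as a thermal resistance in series:
R_inner film = 1/(h_i·A) = 1/(7.21×20.3) = 0.006832 K/W
R_aluminium = L/(kA) = 0.0019/(232×20.3) = 4.034×10^-7 K/W
R_extruded polystyrene = L/(kA) = 0.13/(0.0307×20.3) = 0.2086 K/W
R_outer film = 1/(h_o·A) = 1/(8.8×20.3) = 0.005598 K/W
R_total = 0.221 K/W
Q = ΔT / R_total = 21 / 0.221

Q ≈ 95 W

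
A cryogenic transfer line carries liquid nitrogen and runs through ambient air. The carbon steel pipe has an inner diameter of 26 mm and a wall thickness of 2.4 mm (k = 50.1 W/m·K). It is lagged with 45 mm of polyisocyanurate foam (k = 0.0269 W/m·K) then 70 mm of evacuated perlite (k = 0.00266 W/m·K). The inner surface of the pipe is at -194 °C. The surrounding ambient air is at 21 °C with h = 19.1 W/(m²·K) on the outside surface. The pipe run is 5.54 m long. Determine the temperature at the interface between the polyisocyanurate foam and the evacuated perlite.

T ≈ -162 °C

Per-layer cylindrical resistances, series-summed:
R_carbon steel pipe wall = ln(15.4/13)/(2π×50.1×5.54) = 9.715×10^-5 K/W
R_polyisocyanurate foam = ln(60.4/15.4)/(2π×0.0269×5.54) = 1.46 K/W
R_evacuated perlite = ln(130.4/60.4)/(2π×0.00266×5.54) = 8.312 K/W
R_outer film = 1/(h_o·2πr_oL) = 1/(19.1×2π×0.1304×5.54) = 0.01153 K/W
R_total = 9.783 K/W
Q = ΔT/R_total = 215/9.783
Q = 22 W
T_interface = T_inner + Q·ΣR(inner→interface) = -194 + 22×1.46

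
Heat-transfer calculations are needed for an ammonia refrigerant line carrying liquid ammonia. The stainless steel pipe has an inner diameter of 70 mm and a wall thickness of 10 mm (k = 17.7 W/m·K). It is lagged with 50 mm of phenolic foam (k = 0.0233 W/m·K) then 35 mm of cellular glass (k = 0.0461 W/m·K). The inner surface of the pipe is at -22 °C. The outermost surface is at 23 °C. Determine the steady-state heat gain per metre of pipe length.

q′ ≈ 7.27 W/m

Per-layer cylindrical resistances, series-summed:
R_stainless steel pipe wall = ln(45/35)/(2π×17.7×1) = 0.00226 K/W
R_phenolic foam = ln(95/45)/(2π×0.0233×1) = 5.104 K/W
R_cellular glass = ln(130/95)/(2π×0.0461×1) = 1.083 K/W
R_total = 6.189 K/W
Q = ΔT/R_total = 45/6.189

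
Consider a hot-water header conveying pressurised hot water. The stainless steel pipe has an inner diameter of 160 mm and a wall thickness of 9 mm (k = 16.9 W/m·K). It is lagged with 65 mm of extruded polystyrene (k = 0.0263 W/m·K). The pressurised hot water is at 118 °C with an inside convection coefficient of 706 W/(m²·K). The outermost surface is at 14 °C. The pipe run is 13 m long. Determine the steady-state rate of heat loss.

Q ≈ 407 W

Cylindrical conduction, so R = ln(r₂/r₁)/(2πkL) per layer, in series:
R_inner film = 1/(h_i·2πr₁L) = 1/(706×2π×0.08×13) = 2.168×10^-4 K/W
R_stainless steel pipe wall = ln(89/80)/(2π×16.9×13) = 7.723×10^-5 K/W
R_extruded polystyrene = ln(154/89)/(2π×0.0263×13) = 0.2552 K/W
R_total = 0.2555 K/W
Q = ΔT/R_total = 104/0.2555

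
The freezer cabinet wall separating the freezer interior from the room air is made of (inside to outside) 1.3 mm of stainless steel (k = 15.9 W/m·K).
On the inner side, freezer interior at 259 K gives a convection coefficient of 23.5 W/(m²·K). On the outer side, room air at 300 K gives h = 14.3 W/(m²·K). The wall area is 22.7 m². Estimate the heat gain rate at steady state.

Thermal resistances in series:
R_inner film = 1/(h_i·A) = 1/(23.5×22.7) = 0.001875 K/W
R_stainless steel = L/(kA) = 0.0013/(15.9×22.7) = 3.602×10^-6 K/W
R_outer film = 1/(h_o·A) = 1/(14.3×22.7) = 0.003081 K/W
R_total = 0.004959 K/W
Q = ΔT / R_total = 41 / 0.004959

Q ≈ 8270 W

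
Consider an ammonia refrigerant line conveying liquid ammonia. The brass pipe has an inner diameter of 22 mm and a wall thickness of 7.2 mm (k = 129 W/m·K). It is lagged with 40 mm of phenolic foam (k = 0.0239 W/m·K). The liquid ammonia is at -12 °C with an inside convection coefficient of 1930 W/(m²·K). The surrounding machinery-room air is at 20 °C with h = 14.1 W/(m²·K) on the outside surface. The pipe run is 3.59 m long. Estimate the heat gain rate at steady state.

Q ≈ 14.5 W

For a radial system each layer contributes R = ln(r_out/r_in)/(2πkL); films add R = 1/(hA).
R_inner film = 1/(h_i·2πr₁L) = 1/(1930×2π×0.011×3.59) = 0.002088 K/W
R_brass pipe wall = ln(18.2/11)/(2π×129×3.59) = 1.73×10^-4 K/W
R_phenolic foam = ln(58.2/18.2)/(2π×0.0239×3.59) = 2.156 K/W
R_outer film = 1/(h_o·2πr_oL) = 1/(14.1×2π×0.0582×3.59) = 0.05402 K/W
R_total = 2.213 K/W
Q = ΔT/R_total = 32/2.213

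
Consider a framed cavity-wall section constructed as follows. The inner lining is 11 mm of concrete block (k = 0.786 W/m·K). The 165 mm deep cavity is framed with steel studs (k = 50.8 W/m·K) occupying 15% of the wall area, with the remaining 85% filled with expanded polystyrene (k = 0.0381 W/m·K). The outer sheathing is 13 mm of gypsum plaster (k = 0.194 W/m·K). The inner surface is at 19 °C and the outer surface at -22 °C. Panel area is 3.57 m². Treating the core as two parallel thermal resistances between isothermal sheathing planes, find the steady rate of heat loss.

Sheathing layers in series; stud and cavity paths in parallel between them.
R_inner = 0.011/(0.786×3.57) = 0.00392 K/W
R_stud  = 0.165/(50.8×0.15×3.57) = 0.006065 K/W
R_cav   = 0.165/(0.0381×0.85×3.57) = 1.427 K/W
1/R_core = 1/R_stud + 1/R_cav → R_core = 0.00604 K/W
R_outer = 0.013/(0.194×3.57) = 0.01877 K/W
R_total = 0.02873 K/W
Q = ΔT/R_total = 41/0.02873

Q ≈ 1430 W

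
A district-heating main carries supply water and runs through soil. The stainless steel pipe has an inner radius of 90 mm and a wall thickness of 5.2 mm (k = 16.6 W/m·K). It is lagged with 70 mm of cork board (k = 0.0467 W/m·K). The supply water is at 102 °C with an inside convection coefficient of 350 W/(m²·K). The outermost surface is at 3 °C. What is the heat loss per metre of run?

Cylindrical conduction, so R = ln(r₂/r₁)/(2πkL) per layer, in series:
R_inner film = 1/(h_i·2πr₁L) = 1/(350×2π×0.09×1) = 0.005053 K/W
R_stainless steel pipe wall = ln(95.2/90)/(2π×16.6×1) = 5.385×10^-4 K/W
R_cork board = ln(165.2/95.2)/(2π×0.0467×1) = 1.878 K/W
R_total = 1.884 K/W
Q = ΔT/R_total = 99/1.884

q′ ≈ 52.5 W/m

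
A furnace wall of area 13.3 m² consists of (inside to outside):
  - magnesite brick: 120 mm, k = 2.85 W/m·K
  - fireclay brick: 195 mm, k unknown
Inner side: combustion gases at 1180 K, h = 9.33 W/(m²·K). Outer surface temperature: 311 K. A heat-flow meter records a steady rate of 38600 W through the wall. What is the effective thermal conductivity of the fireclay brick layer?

Model the wall as resistances in series:
R_inner film = 1/(h_i·A) = 1/(9.33×13.3) = 0.008059 K/W
R_magnesite brick = L/(kA) = 0.12/(2.85×13.3) = 0.003166 K/W
Sum of known resistances R_other = 0.01122 K/W
Total R = ΔT/Q = 869/38600 = 0.02251 K/W
R_fireclay brick = R_total − R_other = 0.01129 K/W
k = L/(R·A) = 0.195/(0.01129×13.3)

k ≈ 1.3 W/(m·K)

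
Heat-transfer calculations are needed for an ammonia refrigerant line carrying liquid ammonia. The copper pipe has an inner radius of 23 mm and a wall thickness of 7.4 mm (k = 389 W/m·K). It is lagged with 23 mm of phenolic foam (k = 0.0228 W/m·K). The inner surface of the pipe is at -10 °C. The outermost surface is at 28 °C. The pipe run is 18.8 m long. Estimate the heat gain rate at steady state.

For a radial system each layer contributes R = ln(r_out/r_in)/(2πkL); films add R = 1/(hA).
R_copper pipe wall = ln(30.4/23)/(2π×389×18.8) = 6.071×10^-6 K/W
R_phenolic foam = ln(53.4/30.4)/(2π×0.0228×18.8) = 0.2092 K/W
R_total = 0.2092 K/W
Q = ΔT/R_total = 38/0.2092

Q ≈ 182 W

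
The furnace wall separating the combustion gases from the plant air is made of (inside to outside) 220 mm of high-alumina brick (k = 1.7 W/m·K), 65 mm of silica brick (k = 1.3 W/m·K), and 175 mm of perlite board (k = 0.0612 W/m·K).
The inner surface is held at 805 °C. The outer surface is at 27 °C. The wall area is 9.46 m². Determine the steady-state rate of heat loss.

Q ≈ 2420 W

Thermal resistances in series:
R_high-alumina brick = L/(kA) = 0.22/(1.7×9.46) = 0.01368 K/W
R_silica brick = L/(kA) = 0.065/(1.3×9.46) = 0.005285 K/W
R_perlite board = L/(kA) = 0.175/(0.0612×9.46) = 0.3023 K/W
R_total = 0.3212 K/W
Q = ΔT / R_total = 778 / 0.3212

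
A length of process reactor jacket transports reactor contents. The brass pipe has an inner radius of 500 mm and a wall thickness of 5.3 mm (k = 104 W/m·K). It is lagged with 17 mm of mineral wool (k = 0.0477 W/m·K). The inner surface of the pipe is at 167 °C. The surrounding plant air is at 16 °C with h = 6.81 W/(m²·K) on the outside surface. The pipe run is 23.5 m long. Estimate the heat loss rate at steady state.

Q ≈ 22900 W

Per-layer cylindrical resistances, series-summed:
R_brass pipe wall = ln(505.3/500)/(2π×104×23.5) = 6.866×10^-7 K/W
R_mineral wool = ln(522.3/505.3)/(2π×0.0477×23.5) = 0.004698 K/W
R_outer film = 1/(h_o·2πr_oL) = 1/(6.81×2π×0.5223×23.5) = 0.001904 K/W
R_total = 0.006603 K/W
Q = ΔT/R_total = 151/0.006603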